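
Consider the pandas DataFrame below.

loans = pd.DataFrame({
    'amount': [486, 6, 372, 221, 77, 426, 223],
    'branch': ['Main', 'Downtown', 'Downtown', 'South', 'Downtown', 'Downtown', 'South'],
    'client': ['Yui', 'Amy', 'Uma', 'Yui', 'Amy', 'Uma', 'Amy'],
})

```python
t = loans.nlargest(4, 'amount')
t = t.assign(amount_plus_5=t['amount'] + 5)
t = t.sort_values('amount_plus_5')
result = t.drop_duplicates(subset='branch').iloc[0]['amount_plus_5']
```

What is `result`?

take 4 rows with largest amount:
   amount    branch client
0     486      Main    Yui
5     426  Downtown    Uma
2     372  Downtown    Uma
6     223     South    Amy
add column amount_plus_5 = t['amount'] + 5:
   amount    branch client  amount_plus_5
0     486      Main    Yui            491
5     426  Downtown    Uma            431
2     372  Downtown    Uma            377
6     223     South    Amy            228
sort by amount_plus_5:
   amount    branch client  amount_plus_5
6     223     South    Amy            228
2     372  Downtown    Uma            377
5     426  Downtown    Uma            431
0     486      Main    Yui            491
drop duplicate branch (keep=first):
   amount    branch client  amount_plus_5
6     223     South    Amy            228
2     372  Downtown    Uma            377
0     486      Main    Yui            491

228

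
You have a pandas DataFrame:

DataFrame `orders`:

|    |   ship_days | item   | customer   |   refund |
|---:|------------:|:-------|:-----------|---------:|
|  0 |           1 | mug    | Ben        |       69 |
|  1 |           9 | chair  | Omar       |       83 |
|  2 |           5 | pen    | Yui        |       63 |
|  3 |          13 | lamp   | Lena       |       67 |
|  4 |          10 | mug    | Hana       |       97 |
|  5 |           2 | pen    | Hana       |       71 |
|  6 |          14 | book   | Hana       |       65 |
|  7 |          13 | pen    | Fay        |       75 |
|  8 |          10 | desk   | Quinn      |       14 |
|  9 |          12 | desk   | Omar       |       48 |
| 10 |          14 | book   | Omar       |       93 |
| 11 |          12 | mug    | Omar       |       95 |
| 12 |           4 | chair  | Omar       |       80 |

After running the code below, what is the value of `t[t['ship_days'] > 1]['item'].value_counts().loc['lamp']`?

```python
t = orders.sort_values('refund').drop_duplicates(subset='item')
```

1

sort by refund:
    ship_days   item customer  refund
8          10   desk    Quinn      14
9          12   desk     Omar      48
2           5    pen      Yui      63
6          14   book     Hana      65
3          13   lamp     Lena      67
0           1    mug      Ben      69
5           2    pen     Hana      71
7          13    pen      Fay      75
12          4  chair     Omar      80
1           9  chair     Omar      83
10         14   book     Omar      93
11         12    mug     Omar      95
4          10    mug     Hana      97
drop duplicate item (keep=first):
    ship_days   item customer  refund
8          10   desk    Quinn      14
2           5    pen      Yui      63
6          14   book     Hana      65
3          13   lamp     Lena      67
0           1    mug      Ben      69
12          4  chair     Omar      80
filter rows where ship_days > 1:
    ship_days   item customer  refund
8          10   desk    Quinn      14
2           5    pen      Yui      63
6          14   book     Hana      65
3          13   lamp     Lena      67
12          4  chair     Omar      80
value_counts of item:
item
desk     1
pen      1
book     1
lamp     1
chair    1
Name: count, dtype: int64
Finally, value at index 'lamp' = 1.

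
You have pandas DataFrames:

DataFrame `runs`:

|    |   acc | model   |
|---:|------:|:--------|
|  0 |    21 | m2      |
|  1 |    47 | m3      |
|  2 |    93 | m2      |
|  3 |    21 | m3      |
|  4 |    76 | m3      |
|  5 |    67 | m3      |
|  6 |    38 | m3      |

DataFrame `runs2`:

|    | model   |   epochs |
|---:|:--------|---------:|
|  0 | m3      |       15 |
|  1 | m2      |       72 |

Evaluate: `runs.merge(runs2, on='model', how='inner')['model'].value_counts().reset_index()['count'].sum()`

7

merge on 'model' (how='inner') → 7 rows:
   acc model  epochs
0   21    m2      72
1   47    m3      15
2   93    m2      72
3   21    m3      15
4   76    m3      15
5   67    m3      15
6   38    m3      15
value_counts of model:
model
m3    5
m2    2
Name: count, dtype: int64
reset_index():
  model  count
0    m3      5
1    m2      2
Reading off the sum of column 'count', we get 7.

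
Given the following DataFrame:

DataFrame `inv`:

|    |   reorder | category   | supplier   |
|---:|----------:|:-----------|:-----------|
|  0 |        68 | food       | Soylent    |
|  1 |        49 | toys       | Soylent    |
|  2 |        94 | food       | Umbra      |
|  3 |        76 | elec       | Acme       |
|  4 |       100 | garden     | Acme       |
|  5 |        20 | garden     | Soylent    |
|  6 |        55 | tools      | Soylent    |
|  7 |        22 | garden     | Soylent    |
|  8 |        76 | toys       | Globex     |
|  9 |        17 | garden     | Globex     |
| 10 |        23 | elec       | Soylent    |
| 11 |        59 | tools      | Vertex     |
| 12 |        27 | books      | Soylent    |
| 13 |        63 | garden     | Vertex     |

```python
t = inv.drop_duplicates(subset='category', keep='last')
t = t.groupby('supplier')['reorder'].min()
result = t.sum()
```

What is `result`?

drop duplicate category (keep=last):
    reorder category supplier
2        94     food    Umbra
8        76     toys   Globex
10       23     elec  Soylent
11       59    tools   Vertex
12       27    books  Soylent
13       63   garden   Vertex
group by supplier, min of reorder:
supplier
Globex     76
Soylent    23
Umbra      94
Vertex     59
Name: reorder, dtype: int64
The sum of the resulting series is 252.

252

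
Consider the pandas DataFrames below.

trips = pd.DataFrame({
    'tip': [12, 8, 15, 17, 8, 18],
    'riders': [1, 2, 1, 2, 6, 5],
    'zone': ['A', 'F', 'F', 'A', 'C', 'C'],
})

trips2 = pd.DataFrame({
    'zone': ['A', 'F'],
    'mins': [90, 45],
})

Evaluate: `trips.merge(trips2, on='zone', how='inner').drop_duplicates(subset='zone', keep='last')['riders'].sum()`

merge on 'zone' (how='inner') → 4 rows:
   tip  riders zone  mins
0   12       1    A    90
1    8       2    F    45
2   15       1    F    45
3   17       2    A    90
drop duplicate zone (keep=last):
   tip  riders zone  mins
2   15       1    F    45
3   17       2    A    90

3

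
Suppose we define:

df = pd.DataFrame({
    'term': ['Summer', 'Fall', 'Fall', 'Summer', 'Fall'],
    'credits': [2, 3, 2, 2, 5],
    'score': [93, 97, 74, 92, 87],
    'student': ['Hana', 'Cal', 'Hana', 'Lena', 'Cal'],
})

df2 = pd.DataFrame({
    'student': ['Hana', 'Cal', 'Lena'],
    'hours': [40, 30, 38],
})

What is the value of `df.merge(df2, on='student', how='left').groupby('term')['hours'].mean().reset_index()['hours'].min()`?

33.3333333333

merge on 'student' (how='left') → 5 rows:
     term  credits  score student  hours
0  Summer        2     93    Hana     40
1    Fall        3     97     Cal     30
2    Fall        2     74    Hana     40
3  Summer        2     92    Lena     38
4    Fall        5     87     Cal     30
group by term, mean of hours:
term
Fall      33.333333
Summer    39.000000
Name: hours, dtype: float64
reset_index():
     term      hours
0    Fall  33.333333
1  Summer  39.000000
Hence 33.3333333333.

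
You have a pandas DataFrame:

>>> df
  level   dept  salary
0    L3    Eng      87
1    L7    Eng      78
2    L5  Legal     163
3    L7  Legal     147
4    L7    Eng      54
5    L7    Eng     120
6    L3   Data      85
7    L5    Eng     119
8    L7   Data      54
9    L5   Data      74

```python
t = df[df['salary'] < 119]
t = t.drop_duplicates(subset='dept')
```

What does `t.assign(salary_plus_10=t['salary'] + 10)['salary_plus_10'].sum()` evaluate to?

filter rows where salary < 119:
  level  dept  salary
0    L3   Eng      87
1    L7   Eng      78
4    L7   Eng      54
6    L3  Data      85
8    L7  Data      54
9    L5  Data      74
drop duplicate dept (keep=first):
  level  dept  salary
0    L3   Eng      87
6    L3  Data      85
add column salary_plus_10 = t['salary'] + 10:
  level  dept  salary  salary_plus_10
0    L3   Eng      87              97
6    L3  Data      85              95
The sum of column 'salary_plus_10' is 192.

192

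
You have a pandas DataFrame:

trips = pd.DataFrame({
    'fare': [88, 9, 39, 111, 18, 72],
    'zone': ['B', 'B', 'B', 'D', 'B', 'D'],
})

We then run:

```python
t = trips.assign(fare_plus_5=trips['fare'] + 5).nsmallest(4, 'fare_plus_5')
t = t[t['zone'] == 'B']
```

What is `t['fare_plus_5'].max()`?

44

add column fare_plus_5 = trips['fare'] + 5:
   fare zone  fare_plus_5
0    88    B           93
1     9    B           14
2    39    B           44
3   111    D          116
4    18    B           23
5    72    D           77
take 4 rows with smallest fare_plus_5:
   fare zone  fare_plus_5
1     9    B           14
4    18    B           23
2    39    B           44
5    72    D           77
filter rows where zone == 'B':
   fare zone  fare_plus_5
1     9    B           14
4    18    B           23
2    39    B           44
Finally, max of column 'fare_plus_5' = 44.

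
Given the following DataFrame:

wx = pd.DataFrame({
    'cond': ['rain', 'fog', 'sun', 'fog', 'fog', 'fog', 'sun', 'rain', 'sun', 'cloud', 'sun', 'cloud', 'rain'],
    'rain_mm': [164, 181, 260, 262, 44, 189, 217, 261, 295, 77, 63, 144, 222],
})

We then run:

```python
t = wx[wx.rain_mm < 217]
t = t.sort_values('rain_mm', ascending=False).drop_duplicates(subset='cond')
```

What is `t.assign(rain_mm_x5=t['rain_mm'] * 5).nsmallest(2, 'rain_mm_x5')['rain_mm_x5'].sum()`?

1035

filter rows where rain_mm < 217:
     cond  rain_mm
0    rain      164
1     fog      181
4     fog       44
5     fog      189
9   cloud       77
10    sun       63
11  cloud      144
sort by rain_mm descending:
     cond  rain_mm
5     fog      189
1     fog      181
0    rain      164
11  cloud      144
9   cloud       77
10    sun       63
4     fog       44
drop duplicate cond (keep=first):
     cond  rain_mm
5     fog      189
0    rain      164
11  cloud      144
10    sun       63
add column rain_mm_x5 = t['rain_mm'] * 5:
     cond  rain_mm  rain_mm_x5
5     fog      189         945
0    rain      164         820
11  cloud      144         720
10    sun       63         315
take 2 rows with smallest rain_mm_x5:
     cond  rain_mm  rain_mm_x5
10    sun       63         315
11  cloud      144         720
Hence 1035.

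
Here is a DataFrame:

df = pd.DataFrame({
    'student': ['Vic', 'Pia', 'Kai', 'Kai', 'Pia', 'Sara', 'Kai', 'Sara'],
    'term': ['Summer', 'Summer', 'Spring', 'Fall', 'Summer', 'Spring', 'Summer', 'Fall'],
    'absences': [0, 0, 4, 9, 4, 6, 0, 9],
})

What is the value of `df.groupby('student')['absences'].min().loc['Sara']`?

6

group by student, min of absences:
student
Kai     0
Pia     0
Sara    6
Vic     0
Name: absences, dtype: int64
Then the value at index 'Sara': 6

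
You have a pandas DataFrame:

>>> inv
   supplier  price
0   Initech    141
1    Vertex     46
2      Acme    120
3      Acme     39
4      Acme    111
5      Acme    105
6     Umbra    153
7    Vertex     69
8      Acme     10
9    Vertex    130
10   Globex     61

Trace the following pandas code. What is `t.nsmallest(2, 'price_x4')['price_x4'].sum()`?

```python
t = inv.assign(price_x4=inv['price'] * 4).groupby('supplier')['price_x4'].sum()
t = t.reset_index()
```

808

add column price_x4 = inv['price'] * 4:
   supplier  price  price_x4
0   Initech    141       564
1    Vertex     46       184
2      Acme    120       480
3      Acme     39       156
4      Acme    111       444
5      Acme    105       420
6     Umbra    153       612
7    Vertex     69       276
8      Acme     10        40
9    Vertex    130       520
10   Globex     61       244
group by supplier, sum of price_x4:
supplier
Acme       1540
Globex      244
Initech     564
Umbra       612
Vertex      980
Name: price_x4, dtype: int64
reset_index():
  supplier  price_x4
0     Acme      1540
1   Globex       244
2  Initech       564
3    Umbra       612
4   Vertex       980
take 2 rows with smallest price_x4:
  supplier  price_x4
1   Globex       244
2  Initech       564
Then the sum of column 'price_x4': 808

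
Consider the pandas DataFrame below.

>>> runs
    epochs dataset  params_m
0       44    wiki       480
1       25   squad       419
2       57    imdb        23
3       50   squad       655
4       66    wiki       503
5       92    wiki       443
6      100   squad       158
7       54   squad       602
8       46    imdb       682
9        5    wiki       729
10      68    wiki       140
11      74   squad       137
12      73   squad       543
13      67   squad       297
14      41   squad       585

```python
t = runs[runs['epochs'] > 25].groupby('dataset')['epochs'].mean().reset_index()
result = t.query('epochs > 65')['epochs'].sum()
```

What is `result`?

filter rows where epochs > 25:
    epochs dataset  params_m
0       44    wiki       480
2       57    imdb        23
3       50   squad       655
4       66    wiki       503
5       92    wiki       443
6      100   squad       158
7       54   squad       602
8       46    imdb       682
10      68    wiki       140
11      74   squad       137
12      73   squad       543
13      67   squad       297
14      41   squad       585
group by dataset, mean of epochs:
dataset
imdb     51.500000
squad    65.571429
wiki     67.500000
Name: epochs, dtype: float64
reset_index():
  dataset     epochs
0    imdb  51.500000
1   squad  65.571429
2    wiki  67.500000
filter rows where epochs > 65:
  dataset     epochs
1   squad  65.571429
2    wiki  67.500000
Finally, sum of column 'epochs' = 133.071428571.

133.071428571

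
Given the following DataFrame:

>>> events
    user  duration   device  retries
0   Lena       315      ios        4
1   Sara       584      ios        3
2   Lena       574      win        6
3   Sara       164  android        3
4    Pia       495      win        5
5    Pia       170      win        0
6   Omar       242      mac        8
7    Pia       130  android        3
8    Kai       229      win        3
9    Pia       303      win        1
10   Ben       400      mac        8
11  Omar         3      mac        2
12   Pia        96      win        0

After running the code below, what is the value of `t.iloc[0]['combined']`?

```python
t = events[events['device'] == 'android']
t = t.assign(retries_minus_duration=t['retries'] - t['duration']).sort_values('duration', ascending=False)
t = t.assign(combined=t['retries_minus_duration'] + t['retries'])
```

-158

filter rows where device == 'android':
   user  duration   device  retries
3  Sara       164  android        3
7   Pia       130  android        3
add column retries_minus_duration = t['retries'] - t['duration']:
   user  duration   device  retries  retries_minus_duration
3  Sara       164  android        3                    -161
7   Pia       130  android        3                    -127
sort by duration descending:
   user  duration   device  retries  retries_minus_duration
3  Sara       164  android        3                    -161
7   Pia       130  android        3                    -127
add column combined = t['retries_minus_duration'] + t['retries']:
   user  duration   device  retries  retries_minus_duration  combined
3  Sara       164  android        3                    -161      -158
7   Pia       130  android        3                    -127      -124
The value at position 0, column 'combined' is -158.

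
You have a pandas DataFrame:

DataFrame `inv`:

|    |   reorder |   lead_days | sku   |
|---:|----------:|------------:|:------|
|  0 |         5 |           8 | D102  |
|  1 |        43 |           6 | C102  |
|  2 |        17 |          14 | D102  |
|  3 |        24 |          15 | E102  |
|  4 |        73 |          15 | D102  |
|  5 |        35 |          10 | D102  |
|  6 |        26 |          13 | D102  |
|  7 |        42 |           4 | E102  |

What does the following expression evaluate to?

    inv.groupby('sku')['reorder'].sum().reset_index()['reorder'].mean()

group by sku, sum of reorder:
sku
C102     43
D102    156
E102     66
Name: reorder, dtype: int64
reset_index():
    sku  reorder
0  C102       43
1  D102      156
2  E102       66
Reading off the mean of column 'reorder', we get 88.3333333333.

88.3333333333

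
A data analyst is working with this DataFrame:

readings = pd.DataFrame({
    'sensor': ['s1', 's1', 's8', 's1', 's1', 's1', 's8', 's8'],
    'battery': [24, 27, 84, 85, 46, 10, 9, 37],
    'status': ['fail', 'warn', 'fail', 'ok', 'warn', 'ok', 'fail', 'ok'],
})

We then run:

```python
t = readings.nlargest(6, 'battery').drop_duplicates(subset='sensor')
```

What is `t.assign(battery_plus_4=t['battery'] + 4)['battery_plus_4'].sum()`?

177

take 6 rows with largest battery:
  sensor  battery status
3     s1       85     ok
2     s8       84   fail
4     s1       46   warn
7     s8       37     ok
1     s1       27   warn
0     s1       24   fail
drop duplicate sensor (keep=first):
  sensor  battery status
3     s1       85     ok
2     s8       84   fail
add column battery_plus_4 = t['battery'] + 4:
  sensor  battery status  battery_plus_4
3     s1       85     ok              89
2     s8       84   fail              88
Reading off the sum of column 'battery_plus_4', we get 177.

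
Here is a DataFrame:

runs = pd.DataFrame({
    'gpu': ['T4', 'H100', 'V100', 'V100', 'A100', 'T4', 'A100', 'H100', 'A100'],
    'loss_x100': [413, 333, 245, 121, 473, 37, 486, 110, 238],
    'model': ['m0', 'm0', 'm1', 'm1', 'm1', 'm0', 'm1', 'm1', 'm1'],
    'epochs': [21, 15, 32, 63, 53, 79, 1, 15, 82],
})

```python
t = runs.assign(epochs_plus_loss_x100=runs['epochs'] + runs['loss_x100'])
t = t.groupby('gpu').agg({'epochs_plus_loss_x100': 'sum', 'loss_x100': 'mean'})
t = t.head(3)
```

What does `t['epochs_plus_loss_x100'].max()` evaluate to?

1333

add column epochs_plus_loss_x100 = runs['epochs'] + runs['loss_x100']:
    gpu  loss_x100 model  epochs  epochs_plus_loss_x100
0    T4        413    m0      21                    434
1  H100        333    m0      15                    348
2  V100        245    m1      32                    277
3  V100        121    m1      63                    184
4  A100        473    m1      53                    526
5    T4         37    m0      79                    116
6  A100        486    m1       1                    487
7  H100        110    m1      15                    125
8  A100        238    m1      82                    320
group by gpu: sum(epochs_plus_loss_x100), mean(loss_x100):
      epochs_plus_loss_x100  loss_x100
gpu                                   
A100                   1333      399.0
H100                    473      221.5
T4                      550      225.0
V100                    461      183.0
take first 3 rows:
      epochs_plus_loss_x100  loss_x100
gpu                                   
A100                   1333      399.0
H100                    473      221.5
T4                      550      225.0
Taking the max of column 'epochs_plus_loss_x100' gives 1333.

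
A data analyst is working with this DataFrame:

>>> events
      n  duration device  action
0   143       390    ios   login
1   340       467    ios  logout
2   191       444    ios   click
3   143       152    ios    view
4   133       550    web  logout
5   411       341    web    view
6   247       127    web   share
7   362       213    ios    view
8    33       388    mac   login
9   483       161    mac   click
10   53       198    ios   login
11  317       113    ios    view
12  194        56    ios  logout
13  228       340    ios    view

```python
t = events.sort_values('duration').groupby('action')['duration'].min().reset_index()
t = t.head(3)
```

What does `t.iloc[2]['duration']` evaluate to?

56

sort by duration:
      n  duration device  action
12  194        56    ios  logout
11  317       113    ios    view
6   247       127    web   share
3   143       152    ios    view
9   483       161    mac   click
10   53       198    ios   login
7   362       213    ios    view
13  228       340    ios    view
5   411       341    web    view
8    33       388    mac   login
0   143       390    ios   login
2   191       444    ios   click
1   340       467    ios  logout
4   133       550    web  logout
group by action, min of duration:
action
click     161
login     198
logout     56
share     127
view      113
Name: duration, dtype: int64
reset_index():
   action  duration
0   click       161
1   login       198
2  logout        56
3   share       127
4    view       113
take first 3 rows:
   action  duration
0   click       161
1   login       198
2  logout        56
value at position 2, column 'duration' → 56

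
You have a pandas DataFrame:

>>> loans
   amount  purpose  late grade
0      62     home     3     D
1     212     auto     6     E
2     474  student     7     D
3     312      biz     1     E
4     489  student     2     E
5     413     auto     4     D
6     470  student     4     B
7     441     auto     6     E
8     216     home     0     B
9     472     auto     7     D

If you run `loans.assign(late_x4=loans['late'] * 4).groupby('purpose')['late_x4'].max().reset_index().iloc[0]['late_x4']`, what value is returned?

add column late_x4 = loans['late'] * 4:
   amount  purpose  late grade  late_x4
0      62     home     3     D       12
1     212     auto     6     E       24
2     474  student     7     D       28
3     312      biz     1     E        4
4     489  student     2     E        8
5     413     auto     4     D       16
6     470  student     4     B       16
7     441     auto     6     E       24
8     216     home     0     B        0
9     472     auto     7     D       28
group by purpose, max of late_x4:
purpose
auto       28
biz         4
home       12
student    28
Name: late_x4, dtype: int64
reset_index():
   purpose  late_x4
0     auto       28
1      biz        4
2     home       12
3  student       28
Hence 28.

28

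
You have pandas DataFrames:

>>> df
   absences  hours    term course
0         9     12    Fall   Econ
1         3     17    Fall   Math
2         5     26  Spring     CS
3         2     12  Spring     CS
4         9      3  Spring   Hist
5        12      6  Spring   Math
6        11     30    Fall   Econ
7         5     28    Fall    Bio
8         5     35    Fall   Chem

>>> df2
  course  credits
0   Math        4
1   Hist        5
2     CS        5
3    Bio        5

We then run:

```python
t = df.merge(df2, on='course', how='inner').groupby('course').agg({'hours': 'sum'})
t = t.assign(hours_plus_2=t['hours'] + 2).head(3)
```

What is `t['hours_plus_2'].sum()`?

merge on 'course' (how='inner') → 6 rows:
   absences  hours    term course  credits
0         3     17    Fall   Math        4
1         5     26  Spring     CS        5
2         2     12  Spring     CS        5
3         9      3  Spring   Hist        5
4        12      6  Spring   Math        4
5         5     28    Fall    Bio        5
group by course, sum of hours:
        hours
course       
Bio        28
CS         38
Hist        3
Math       23
add column hours_plus_2 = t['hours'] + 2:
        hours  hours_plus_2
course                     
Bio        28            30
CS         38            40
Hist        3             5
Math       23            25
take first 3 rows:
        hours  hours_plus_2
course                     
Bio        28            30
CS         38            40
Hist        3             5
Then the sum of column 'hours_plus_2': 75

75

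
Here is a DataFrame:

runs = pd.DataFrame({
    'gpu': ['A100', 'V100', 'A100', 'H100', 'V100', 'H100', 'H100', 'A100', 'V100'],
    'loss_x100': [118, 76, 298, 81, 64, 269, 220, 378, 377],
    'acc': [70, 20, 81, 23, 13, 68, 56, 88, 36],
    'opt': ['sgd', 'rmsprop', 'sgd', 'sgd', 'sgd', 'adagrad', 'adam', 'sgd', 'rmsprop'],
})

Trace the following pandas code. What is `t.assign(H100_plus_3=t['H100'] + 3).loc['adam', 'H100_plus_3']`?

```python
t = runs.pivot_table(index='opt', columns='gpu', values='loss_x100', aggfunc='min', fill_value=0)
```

223

pivot: rows=opt, cols=gpu, min(loss_x100):
gpu      A100  H100  V100
opt                      
adagrad     0   269     0
adam        0   220     0
rmsprop     0     0    76
sgd       118    81    64
add column H100_plus_3 = t['H100'] + 3:
gpu      A100  H100  V100  H100_plus_3
opt                                   
adagrad     0   269     0          272
adam        0   220     0          223
rmsprop     0     0    76            3
sgd       118    81    64           84
So loc['adam', 'H100_plus_3'] = 223.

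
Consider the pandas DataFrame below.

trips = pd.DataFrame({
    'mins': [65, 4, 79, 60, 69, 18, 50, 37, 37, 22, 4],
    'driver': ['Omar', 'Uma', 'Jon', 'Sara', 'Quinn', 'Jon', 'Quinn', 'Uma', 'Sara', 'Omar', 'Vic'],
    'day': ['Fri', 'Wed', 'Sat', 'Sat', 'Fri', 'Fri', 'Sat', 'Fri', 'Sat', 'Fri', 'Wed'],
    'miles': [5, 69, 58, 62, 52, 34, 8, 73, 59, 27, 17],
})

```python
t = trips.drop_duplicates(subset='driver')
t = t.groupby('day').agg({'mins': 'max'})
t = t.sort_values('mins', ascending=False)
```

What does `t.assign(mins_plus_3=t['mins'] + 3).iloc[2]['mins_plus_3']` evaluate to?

7

drop duplicate driver (keep=first):
    mins driver  day  miles
0     65   Omar  Fri      5
1      4    Uma  Wed     69
2     79    Jon  Sat     58
3     60   Sara  Sat     62
4     69  Quinn  Fri     52
10     4    Vic  Wed     17
group by day, max of mins:
     mins
day      
Fri    69
Sat    79
Wed     4
sort by mins descending:
     mins
day      
Sat    79
Fri    69
Wed     4
add column mins_plus_3 = t['mins'] + 3:
     mins  mins_plus_3
day                   
Sat    79           82
Fri    69           72
Wed     4            7
Then the value at position 2, column 'mins_plus_3': 7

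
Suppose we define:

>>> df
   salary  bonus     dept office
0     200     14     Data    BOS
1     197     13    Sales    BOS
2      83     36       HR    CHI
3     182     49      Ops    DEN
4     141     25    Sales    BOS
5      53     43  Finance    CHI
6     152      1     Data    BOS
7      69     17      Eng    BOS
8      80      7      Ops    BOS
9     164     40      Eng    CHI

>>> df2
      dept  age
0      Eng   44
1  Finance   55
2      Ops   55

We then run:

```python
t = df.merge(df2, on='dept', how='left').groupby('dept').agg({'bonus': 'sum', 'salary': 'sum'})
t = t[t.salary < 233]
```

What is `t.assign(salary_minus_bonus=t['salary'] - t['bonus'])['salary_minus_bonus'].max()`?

47

merge on 'dept' (how='left') → 10 rows:
   salary  bonus     dept office   age
0     200     14     Data    BOS   NaN
1     197     13    Sales    BOS   NaN
2      83     36       HR    CHI   NaN
3     182     49      Ops    DEN  55.0
4     141     25    Sales    BOS   NaN
5      53     43  Finance    CHI  55.0
6     152      1     Data    BOS   NaN
7      69     17      Eng    BOS  44.0
8      80      7      Ops    BOS  55.0
9     164     40      Eng    CHI  44.0
group by dept: sum(bonus), sum(salary):
         bonus  salary
dept                  
Data        15     352
Eng         57     233
Finance     43      53
HR          36      83
Ops         56     262
Sales       38     338
filter rows where salary < 233:
         bonus  salary
dept                  
Finance     43      53
HR          36      83
add column salary_minus_bonus = t['salary'] - t['bonus']:
         bonus  salary  salary_minus_bonus
dept                                      
Finance     43      53                  10
HR          36      83                  47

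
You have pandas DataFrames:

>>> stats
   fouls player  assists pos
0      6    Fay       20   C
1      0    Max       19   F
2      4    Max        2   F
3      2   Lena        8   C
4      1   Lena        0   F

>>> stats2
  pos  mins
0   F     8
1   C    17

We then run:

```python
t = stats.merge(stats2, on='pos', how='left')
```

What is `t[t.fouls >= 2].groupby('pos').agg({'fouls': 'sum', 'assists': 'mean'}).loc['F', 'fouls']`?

4

merge on 'pos' (how='left') → 5 rows:
   fouls player  assists pos  mins
0      6    Fay       20   C    17
1      0    Max       19   F     8
2      4    Max        2   F     8
3      2   Lena        8   C    17
4      1   Lena        0   F     8
filter rows where fouls >= 2:
   fouls player  assists pos  mins
0      6    Fay       20   C    17
2      4    Max        2   F     8
3      2   Lena        8   C    17
group by pos: sum(fouls), mean(assists):
     fouls  assists
pos                
C        8     14.0
F        4      2.0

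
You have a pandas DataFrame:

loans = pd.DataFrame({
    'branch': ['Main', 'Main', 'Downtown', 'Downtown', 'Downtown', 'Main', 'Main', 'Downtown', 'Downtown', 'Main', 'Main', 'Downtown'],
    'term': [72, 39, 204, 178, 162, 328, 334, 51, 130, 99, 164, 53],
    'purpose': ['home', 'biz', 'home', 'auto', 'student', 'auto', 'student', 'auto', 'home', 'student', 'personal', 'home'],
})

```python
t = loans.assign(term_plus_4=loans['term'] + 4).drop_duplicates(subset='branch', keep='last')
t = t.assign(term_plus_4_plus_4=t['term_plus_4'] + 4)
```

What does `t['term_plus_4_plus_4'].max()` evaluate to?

add column term_plus_4 = loans['term'] + 4:
      branch  term   purpose  term_plus_4
0       Main    72      home           76
1       Main    39       biz           43
2   Downtown   204      home          208
3   Downtown   178      auto          182
4   Downtown   162   student          166
5       Main   328      auto          332
6       Main   334   student          338
7   Downtown    51      auto           55
8   Downtown   130      home          134
9       Main    99   student          103
10      Main   164  personal          168
11  Downtown    53      home           57
drop duplicate branch (keep=last):
      branch  term   purpose  term_plus_4
10      Main   164  personal          168
11  Downtown    53      home           57
add column term_plus_4_plus_4 = t['term_plus_4'] + 4:
      branch  term   purpose  term_plus_4  term_plus_4_plus_4
10      Main   164  personal          168                 172
11  Downtown    53      home           57                  61

172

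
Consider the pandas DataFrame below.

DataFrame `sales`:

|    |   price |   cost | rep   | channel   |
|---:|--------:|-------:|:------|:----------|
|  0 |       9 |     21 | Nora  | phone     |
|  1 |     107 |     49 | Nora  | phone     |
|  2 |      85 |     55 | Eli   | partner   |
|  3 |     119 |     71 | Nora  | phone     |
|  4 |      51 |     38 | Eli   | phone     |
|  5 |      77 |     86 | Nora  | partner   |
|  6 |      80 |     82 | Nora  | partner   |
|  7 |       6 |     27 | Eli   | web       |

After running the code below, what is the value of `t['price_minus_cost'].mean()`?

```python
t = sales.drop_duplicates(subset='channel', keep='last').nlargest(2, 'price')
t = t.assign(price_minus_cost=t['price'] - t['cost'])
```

5.5

drop duplicate channel (keep=last):
   price  cost   rep  channel
4     51    38   Eli    phone
6     80    82  Nora  partner
7      6    27   Eli      web
take 2 rows with largest price:
   price  cost   rep  channel
6     80    82  Nora  partner
4     51    38   Eli    phone
add column price_minus_cost = t['price'] - t['cost']:
   price  cost   rep  channel  price_minus_cost
6     80    82  Nora  partner                -2
4     51    38   Eli    phone                13
Finally, mean of column 'price_minus_cost' = 5.5.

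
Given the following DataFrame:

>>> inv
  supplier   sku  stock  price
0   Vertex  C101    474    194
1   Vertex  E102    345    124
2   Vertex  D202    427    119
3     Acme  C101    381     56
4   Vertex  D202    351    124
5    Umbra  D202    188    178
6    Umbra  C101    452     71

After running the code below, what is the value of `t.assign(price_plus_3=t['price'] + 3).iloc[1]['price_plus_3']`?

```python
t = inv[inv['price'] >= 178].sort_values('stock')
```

filter rows where price >= 178:
  supplier   sku  stock  price
0   Vertex  C101    474    194
5    Umbra  D202    188    178
sort by stock:
  supplier   sku  stock  price
5    Umbra  D202    188    178
0   Vertex  C101    474    194
add column price_plus_3 = t['price'] + 3:
  supplier   sku  stock  price  price_plus_3
5    Umbra  D202    188    178           181
0   Vertex  C101    474    194           197
Finally, value at position 1, column 'price_plus_3' = 197.

197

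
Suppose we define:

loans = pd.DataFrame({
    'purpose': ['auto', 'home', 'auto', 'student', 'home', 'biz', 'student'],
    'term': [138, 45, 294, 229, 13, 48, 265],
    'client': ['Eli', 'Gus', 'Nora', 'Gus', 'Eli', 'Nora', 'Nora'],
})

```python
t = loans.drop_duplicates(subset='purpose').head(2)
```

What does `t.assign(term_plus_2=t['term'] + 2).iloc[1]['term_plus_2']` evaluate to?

47

drop duplicate purpose (keep=first):
   purpose  term client
0     auto   138    Eli
1     home    45    Gus
3  student   229    Gus
5      biz    48   Nora
take first 2 rows:
  purpose  term client
0    auto   138    Eli
1    home    45    Gus
add column term_plus_2 = t['term'] + 2:
  purpose  term client  term_plus_2
0    auto   138    Eli          140
1    home    45    Gus           47
The value at position 1, column 'term_plus_2' is 47.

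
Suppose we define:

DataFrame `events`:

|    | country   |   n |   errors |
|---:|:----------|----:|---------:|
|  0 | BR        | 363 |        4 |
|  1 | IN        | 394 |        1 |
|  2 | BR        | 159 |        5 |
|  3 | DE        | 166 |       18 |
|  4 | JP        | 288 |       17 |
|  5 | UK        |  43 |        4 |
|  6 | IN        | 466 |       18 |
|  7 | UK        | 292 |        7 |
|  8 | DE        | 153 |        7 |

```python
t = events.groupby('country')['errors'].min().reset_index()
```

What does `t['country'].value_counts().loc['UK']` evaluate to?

group by country, min of errors:
country
BR     4
DE     7
IN     1
JP    17
UK     4
Name: errors, dtype: int64
reset_index():
  country  errors
0      BR       4
1      DE       7
2      IN       1
3      JP      17
4      UK       4
value_counts of country:
country
BR    1
DE    1
IN    1
JP    1
UK    1
Name: count, dtype: int64
Reading off the value at index 'UK', we get 1.

1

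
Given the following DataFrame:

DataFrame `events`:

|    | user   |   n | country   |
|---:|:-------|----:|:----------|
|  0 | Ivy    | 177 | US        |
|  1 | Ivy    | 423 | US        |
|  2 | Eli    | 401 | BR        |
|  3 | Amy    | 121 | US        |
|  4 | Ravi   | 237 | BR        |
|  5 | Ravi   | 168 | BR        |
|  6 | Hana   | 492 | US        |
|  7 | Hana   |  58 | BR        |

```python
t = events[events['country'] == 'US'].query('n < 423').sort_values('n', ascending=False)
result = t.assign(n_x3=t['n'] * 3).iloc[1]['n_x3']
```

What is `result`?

filter rows where country == 'US':
   user    n country
0   Ivy  177      US
1   Ivy  423      US
3   Amy  121      US
6  Hana  492      US
filter rows where n < 423:
  user    n country
0  Ivy  177      US
3  Amy  121      US
sort by n descending:
  user    n country
0  Ivy  177      US
3  Amy  121      US
add column n_x3 = t['n'] * 3:
  user    n country  n_x3
0  Ivy  177      US   531
3  Amy  121      US   363

363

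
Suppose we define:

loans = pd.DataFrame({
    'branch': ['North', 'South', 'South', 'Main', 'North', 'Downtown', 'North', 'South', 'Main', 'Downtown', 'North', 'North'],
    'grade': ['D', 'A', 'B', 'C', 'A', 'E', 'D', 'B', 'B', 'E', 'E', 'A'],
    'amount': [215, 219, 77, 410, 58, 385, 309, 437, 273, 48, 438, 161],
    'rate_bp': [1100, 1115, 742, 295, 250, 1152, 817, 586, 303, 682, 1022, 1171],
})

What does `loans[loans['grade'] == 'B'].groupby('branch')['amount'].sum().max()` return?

filter rows where grade == 'B':
  branch grade  amount  rate_bp
2  South     B      77      742
7  South     B     437      586
8   Main     B     273      303
group by branch, sum of amount:
branch
Main     273
South    514
Name: amount, dtype: int64

514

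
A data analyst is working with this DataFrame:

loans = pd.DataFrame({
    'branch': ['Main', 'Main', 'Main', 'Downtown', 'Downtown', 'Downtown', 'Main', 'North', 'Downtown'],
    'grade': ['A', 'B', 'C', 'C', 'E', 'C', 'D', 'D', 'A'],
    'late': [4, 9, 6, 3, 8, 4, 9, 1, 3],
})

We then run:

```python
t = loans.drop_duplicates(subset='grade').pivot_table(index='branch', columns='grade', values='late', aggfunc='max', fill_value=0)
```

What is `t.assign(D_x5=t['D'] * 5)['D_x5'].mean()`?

22.5

drop duplicate grade (keep=first):
     branch grade  late
0      Main     A     4
1      Main     B     9
2      Main     C     6
4  Downtown     E     8
6      Main     D     9
pivot: rows=branch, cols=grade, max(late):
grade     A  B  C  D  E
branch                 
Downtown  0  0  0  0  8
Main      4  9  6  9  0
add column D_x5 = t['D'] * 5:
grade     A  B  C  D  E  D_x5
branch                       
Downtown  0  0  0  0  8     0
Main      4  9  6  9  0    45
mean of column 'D_x5' → 22.5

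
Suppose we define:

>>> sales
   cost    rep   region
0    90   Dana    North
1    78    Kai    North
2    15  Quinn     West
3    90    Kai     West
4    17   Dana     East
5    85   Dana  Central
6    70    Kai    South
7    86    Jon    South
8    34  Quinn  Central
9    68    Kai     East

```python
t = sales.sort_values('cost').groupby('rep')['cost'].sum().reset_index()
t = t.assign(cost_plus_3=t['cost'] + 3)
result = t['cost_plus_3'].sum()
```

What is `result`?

sort by cost:
   cost    rep   region
2    15  Quinn     West
4    17   Dana     East
8    34  Quinn  Central
9    68    Kai     East
6    70    Kai    South
1    78    Kai    North
5    85   Dana  Central
7    86    Jon    South
0    90   Dana    North
3    90    Kai     West
group by rep, sum of cost:
rep
Dana     192
Jon       86
Kai      306
Quinn     49
Name: cost, dtype: int64
reset_index():
     rep  cost
0   Dana   192
1    Jon    86
2    Kai   306
3  Quinn    49
add column cost_plus_3 = t['cost'] + 3:
     rep  cost  cost_plus_3
0   Dana   192          195
1    Jon    86           89
2    Kai   306          309
3  Quinn    49           52
Hence 645.

645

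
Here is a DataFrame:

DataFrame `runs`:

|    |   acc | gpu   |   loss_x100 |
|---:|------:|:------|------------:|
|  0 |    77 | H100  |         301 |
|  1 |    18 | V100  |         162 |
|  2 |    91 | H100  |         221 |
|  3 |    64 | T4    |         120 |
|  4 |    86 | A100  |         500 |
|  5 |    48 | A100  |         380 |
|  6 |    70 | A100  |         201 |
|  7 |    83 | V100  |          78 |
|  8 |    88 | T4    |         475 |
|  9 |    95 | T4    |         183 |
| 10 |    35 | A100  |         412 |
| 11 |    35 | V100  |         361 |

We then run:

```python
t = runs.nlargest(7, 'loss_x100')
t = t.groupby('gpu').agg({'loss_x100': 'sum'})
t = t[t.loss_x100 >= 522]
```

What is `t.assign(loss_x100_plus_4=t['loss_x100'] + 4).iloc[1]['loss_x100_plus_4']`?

take 7 rows with largest loss_x100:
    acc   gpu  loss_x100
4    86  A100        500
8    88    T4        475
10   35  A100        412
5    48  A100        380
11   35  V100        361
0    77  H100        301
2    91  H100        221
group by gpu, sum of loss_x100:
      loss_x100
gpu            
A100       1292
H100        522
T4          475
V100        361
filter rows where loss_x100 >= 522:
      loss_x100
gpu            
A100       1292
H100        522
add column loss_x100_plus_4 = t['loss_x100'] + 4:
      loss_x100  loss_x100_plus_4
gpu                              
A100       1292              1296
H100        522               526

526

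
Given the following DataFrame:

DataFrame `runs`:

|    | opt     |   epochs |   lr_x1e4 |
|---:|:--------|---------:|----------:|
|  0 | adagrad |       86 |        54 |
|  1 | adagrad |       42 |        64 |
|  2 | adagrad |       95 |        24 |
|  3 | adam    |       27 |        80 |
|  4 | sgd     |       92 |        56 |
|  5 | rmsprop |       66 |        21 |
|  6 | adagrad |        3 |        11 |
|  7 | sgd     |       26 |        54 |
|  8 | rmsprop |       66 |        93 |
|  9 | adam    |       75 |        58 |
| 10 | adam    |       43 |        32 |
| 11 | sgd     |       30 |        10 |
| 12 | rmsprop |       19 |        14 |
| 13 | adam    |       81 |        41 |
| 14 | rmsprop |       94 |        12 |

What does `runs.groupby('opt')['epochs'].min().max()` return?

27

group by opt, min of epochs:
opt
adagrad     3
adam       27
rmsprop    19
sgd        26
Name: epochs, dtype: int64
So max() = 27.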